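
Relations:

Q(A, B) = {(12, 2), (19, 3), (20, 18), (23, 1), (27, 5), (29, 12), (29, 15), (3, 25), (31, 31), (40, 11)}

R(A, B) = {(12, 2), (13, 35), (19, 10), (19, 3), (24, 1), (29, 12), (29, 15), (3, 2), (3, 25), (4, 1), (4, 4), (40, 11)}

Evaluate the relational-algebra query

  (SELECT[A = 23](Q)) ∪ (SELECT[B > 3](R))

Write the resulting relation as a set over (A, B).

Apply σ_{A = 23}; surviving tuples: {(23, 1)}
Apply σ_{B > 3}; surviving tuples: {(13, 35), (19, 10), (29, 12), (29, 15), (3, 25), (4, 4), (40, 11)}
Set union of the two operands is {(13, 35), (19, 10), (23, 1), (29, 12), (29, 15), (3, 25), (4, 4), (40, 11)}.

{(13, 35), (19, 10), (23, 1), (29, 12), (29, 15), (3, 25), (4, 4), (40, 11)}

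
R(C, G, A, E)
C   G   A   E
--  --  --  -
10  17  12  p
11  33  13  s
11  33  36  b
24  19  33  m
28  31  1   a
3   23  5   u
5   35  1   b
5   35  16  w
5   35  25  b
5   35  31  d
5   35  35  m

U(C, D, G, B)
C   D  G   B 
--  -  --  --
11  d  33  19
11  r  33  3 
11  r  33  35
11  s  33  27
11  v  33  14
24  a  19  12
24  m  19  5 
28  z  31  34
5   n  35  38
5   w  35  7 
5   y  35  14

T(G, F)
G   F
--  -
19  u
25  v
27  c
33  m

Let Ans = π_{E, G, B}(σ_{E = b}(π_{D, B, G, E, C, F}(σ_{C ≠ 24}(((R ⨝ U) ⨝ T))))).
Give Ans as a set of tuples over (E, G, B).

{(b, 33, 14), (b, 33, 19), (b, 33, 27), (b, 33, 3), (b, 33, 35)}

Natural join on C, G: {(11, 33, 13, s, d, 19), (11, 33, 13, s, r, 3), (11, 33, 13, s, r, 35), (11, 33, 13, s, s, 27), (11, 33, 13, s, v, 14), (11, 33, 36, b, d, 19), (11, 33, 36, b, r, 3), (11, 33, 36, b, r, 35), (11, 33, 36, b, s, 27), (11, 33, 36, b, v, 14), (24, 19, 33, m, a, 12), (24, 19, 33, m, m, 5), (28, 31, 1, a, z, 34), (5, 35, 1, b, n, 38), (5, 35, 1, b, w, 7), (5, 35, 1, b, y, 14), (5, 35, 16, w, n, 38), (5, 35, 16, w, w, 7), (5, 35, 16, w, y, 14), (5, 35, 25, b, n, 38), (5, 35, 25, b, w, 7), (5, 35, 25, b, y, 14), (5, 35, 31, d, n, 38), (5, 35, 31, d, w, 7), (5, 35, 31, d, y, 14), (5, 35, 35, m, n, 38), (5, 35, 35, m, w, 7), (5, 35, 35, m, y, 14)}
Natural join on G: {(11, 33, 13, s, d, 19, m), (11, 33, 13, s, r, 3, m), (11, 33, 13, s, r, 35, m), (11, 33, 13, s, s, 27, m), (11, 33, 13, s, v, 14, m), (11, 33, 36, b, d, 19, m), (11, 33, 36, b, r, 3, m), (11, 33, 36, b, r, 35, m), (11, 33, 36, b, s, 27, m), (11, 33, 36, b, v, 14, m), (24, 19, 33, m, a, 12, u), (24, 19, 33, m, m, 5, u)}
Selection C ≠ 24: {(11, 33, 13, s, d, 19, m), (11, 33, 13, s, r, 3, m), (11, 33, 13, s, r, 35, m), (11, 33, 13, s, s, 27, m), (11, 33, 13, s, v, 14, m), (11, 33, 36, b, d, 19, m), (11, 33, 36, b, r, 3, m), (11, 33, 36, b, r, 35, m), (11, 33, 36, b, s, 27, m), (11, 33, 36, b, v, 14, m)}
π_{D, B, G, E, C, F} gives {(d, 19, 33, b, 11, m), (d, 19, 33, s, 11, m), (r, 3, 33, b, 11, m), (r, 3, 33, s, 11, m), (r, 35, 33, b, 11, m), (r, 35, 33, s, 11, m), (s, 27, 33, b, 11, m), (s, 27, 33, s, 11, m), (v, 14, 33, b, 11, m), (v, 14, 33, s, 11, m)}.
Selection E = b: {(d, 19, 33, b, 11, m), (r, 3, 33, b, 11, m), (r, 35, 33, b, 11, m), (s, 27, 33, b, 11, m), (v, 14, 33, b, 11, m)}
π_{E, G, B} gives {(b, 33, 14), (b, 33, 19), (b, 33, 27), (b, 33, 3), (b, 33, 35)}.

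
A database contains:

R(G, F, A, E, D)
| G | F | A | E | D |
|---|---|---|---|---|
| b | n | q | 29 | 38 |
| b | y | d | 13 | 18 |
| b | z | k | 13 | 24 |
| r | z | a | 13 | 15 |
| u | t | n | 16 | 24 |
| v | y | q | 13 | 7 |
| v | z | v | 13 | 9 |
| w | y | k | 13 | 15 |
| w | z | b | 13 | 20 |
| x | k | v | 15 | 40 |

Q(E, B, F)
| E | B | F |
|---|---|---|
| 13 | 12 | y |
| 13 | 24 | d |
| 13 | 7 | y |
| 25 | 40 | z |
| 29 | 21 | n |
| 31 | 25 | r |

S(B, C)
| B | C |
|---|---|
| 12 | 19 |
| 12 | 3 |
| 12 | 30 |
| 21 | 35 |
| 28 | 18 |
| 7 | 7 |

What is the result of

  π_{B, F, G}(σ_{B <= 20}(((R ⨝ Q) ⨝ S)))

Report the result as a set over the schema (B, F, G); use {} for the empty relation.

Joining R and Q on F, E yields {(b, n, q, 29, 38, 21), (b, y, d, 13, 18, 12), (b, y, d, 13, 18, 7), (v, y, q, 13, 7, 12), (v, y, q, 13, 7, 7), (w, y, k, 13, 15, 12), (w, y, k, 13, 15, 7)}.
Joining (R ⨝ Q) and S on B yields {(b, n, q, 29, 38, 21, 35), (b, y, d, 13, 18, 12, 19), (b, y, d, 13, 18, 12, 3), (b, y, d, 13, 18, 12, 30), (b, y, d, 13, 18, 7, 7), (v, y, q, 13, 7, 12, 19), (v, y, q, 13, 7, 12, 3), (v, y, q, 13, 7, 12, 30), (v, y, q, 13, 7, 7, 7), (w, y, k, 13, 15, 12, 19), (w, y, k, 13, 15, 12, 3), (w, y, k, 13, 15, 12, 30), (w, y, k, 13, 15, 7, 7)}.
Filtering on B <= 20 leaves {(b, y, d, 13, 18, 12, 19), (b, y, d, 13, 18, 12, 3), (b, y, d, 13, 18, 12, 30), (b, y, d, 13, 18, 7, 7), (v, y, q, 13, 7, 12, 19), (v, y, q, 13, 7, 12, 3), (v, y, q, 13, 7, 12, 30), (v, y, q, 13, 7, 7, 7), (w, y, k, 13, 15, 12, 19), (w, y, k, 13, 15, 12, 3), (w, y, k, 13, 15, 12, 30), (w, y, k, 13, 15, 7, 7)}.
π[B, F, G]: project onto (B, F, G) (6 duplicate(s) eliminated) → {(12, y, b), (12, y, v), (12, y, w), (7, y, b), (7, y, v), (7, y, w)}

{(12, y, b), (12, y, v), (12, y, w), (7, y, b), (7, y, v), (7, y, w)}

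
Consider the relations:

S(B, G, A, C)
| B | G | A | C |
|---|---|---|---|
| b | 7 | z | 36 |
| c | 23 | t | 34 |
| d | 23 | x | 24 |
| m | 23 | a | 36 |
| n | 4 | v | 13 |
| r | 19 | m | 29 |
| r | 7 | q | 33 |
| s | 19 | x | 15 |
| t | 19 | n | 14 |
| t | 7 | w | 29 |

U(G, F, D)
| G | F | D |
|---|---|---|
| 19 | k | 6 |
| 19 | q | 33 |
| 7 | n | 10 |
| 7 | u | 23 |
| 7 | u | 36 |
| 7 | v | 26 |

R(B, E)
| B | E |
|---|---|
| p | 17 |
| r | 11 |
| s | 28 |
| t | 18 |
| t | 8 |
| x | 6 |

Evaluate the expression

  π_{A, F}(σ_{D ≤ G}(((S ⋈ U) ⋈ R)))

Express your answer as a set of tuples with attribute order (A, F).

{(m, k), (n, k), (x, k)}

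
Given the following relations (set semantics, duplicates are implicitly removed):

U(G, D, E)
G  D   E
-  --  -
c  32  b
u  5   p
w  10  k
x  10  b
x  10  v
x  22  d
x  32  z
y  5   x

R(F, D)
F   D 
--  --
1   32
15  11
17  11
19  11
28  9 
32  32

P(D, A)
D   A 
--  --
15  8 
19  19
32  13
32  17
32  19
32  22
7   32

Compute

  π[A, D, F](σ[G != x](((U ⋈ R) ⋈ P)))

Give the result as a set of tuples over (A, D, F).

Natural join on D: {(c, 32, b, 1), (c, 32, b, 32), (x, 32, z, 1), (x, 32, z, 32)}
Natural join on D: {(c, 32, b, 1, 13), (c, 32, b, 1, 17), (c, 32, b, 1, 19), (c, 32, b, 1, 22), (c, 32, b, 32, 13), (c, 32, b, 32, 17), (c, 32, b, 32, 19), (c, 32, b, 32, 22), (x, 32, z, 1, 13), (x, 32, z, 1, 17), (x, 32, z, 1, 19), (x, 32, z, 1, 22), (x, 32, z, 32, 13), (x, 32, z, 32, 17), (x, 32, z, 32, 19), (x, 32, z, 32, 22)}
σ[G != x]: keep tuples satisfying G != x → {(c, 32, b, 1, 13), (c, 32, b, 1, 17), (c, 32, b, 1, 19), (c, 32, b, 1, 22), (c, 32, b, 32, 13), (c, 32, b, 32, 17), (c, 32, b, 32, 19), (c, 32, b, 32, 22)}
π[A, D, F]: project onto (A, D, F) → {(13, 32, 1), (13, 32, 32), (17, 32, 1), (17, 32, 32), (19, 32, 1), (19, 32, 32), (22, 32, 1), (22, 32, 32)}

{(13, 32, 1), (13, 32, 32), (17, 32, 1), (17, 32, 32), (19, 32, 1), (19, 32, 32), (22, 32, 1), (22, 32, 32)}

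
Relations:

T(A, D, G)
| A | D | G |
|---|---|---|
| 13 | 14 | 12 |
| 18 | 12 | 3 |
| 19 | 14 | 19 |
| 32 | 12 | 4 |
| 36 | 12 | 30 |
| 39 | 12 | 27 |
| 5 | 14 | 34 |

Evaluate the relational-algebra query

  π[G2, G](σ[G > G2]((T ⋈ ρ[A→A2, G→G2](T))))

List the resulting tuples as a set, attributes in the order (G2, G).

ρ[A→A2, G→G2]: schema becomes (A2, D, G2); tuples unchanged.
Joining T and ρ[A→A2, G→G2](T) on D yields {(13, 14, 12, 13, 12), (13, 14, 12, 19, 19), (13, 14, 12, 5, 34), (18, 12, 3, 18, 3), (18, 12, 3, 32, 4), (18, 12, 3, 36, 30), (18, 12, 3, 39, 27), (19, 14, 19, 13, 12), (19, 14, 19, 19, 19), (19, 14, 19, 5, 34), (32, 12, 4, 18, 3), (32, 12, 4, 32, 4), (32, 12, 4, 36, 30), (32, 12, 4, 39, 27), (36, 12, 30, 18, 3), (36, 12, 30, 32, 4), (36, 12, 30, 36, 30), (36, 12, 30, 39, 27), (39, 12, 27, 18, 3), (39, 12, 27, 32, 4), (39, 12, 27, 36, 30), (39, 12, 27, 39, 27), (5, 14, 34, 13, 12), (5, 14, 34, 19, 19), (5, 14, 34, 5, 34)}.
Selection G > G2: {(19, 14, 19, 13, 12), (32, 12, 4, 18, 3), (36, 12, 30, 18, 3), (36, 12, 30, 32, 4), (36, 12, 30, 39, 27), (39, 12, 27, 18, 3), (39, 12, 27, 32, 4), (5, 14, 34, 13, 12), (5, 14, 34, 19, 19)}
π_{G2, G} gives {(12, 19), (12, 34), (19, 34), (27, 30), (3, 27), (3, 30), (3, 4), (4, 27), (4, 30)}.

{(12, 19), (12, 34), (19, 34), (27, 30), (3, 27), (3, 30), (3, 4), (4, 27), (4, 30)}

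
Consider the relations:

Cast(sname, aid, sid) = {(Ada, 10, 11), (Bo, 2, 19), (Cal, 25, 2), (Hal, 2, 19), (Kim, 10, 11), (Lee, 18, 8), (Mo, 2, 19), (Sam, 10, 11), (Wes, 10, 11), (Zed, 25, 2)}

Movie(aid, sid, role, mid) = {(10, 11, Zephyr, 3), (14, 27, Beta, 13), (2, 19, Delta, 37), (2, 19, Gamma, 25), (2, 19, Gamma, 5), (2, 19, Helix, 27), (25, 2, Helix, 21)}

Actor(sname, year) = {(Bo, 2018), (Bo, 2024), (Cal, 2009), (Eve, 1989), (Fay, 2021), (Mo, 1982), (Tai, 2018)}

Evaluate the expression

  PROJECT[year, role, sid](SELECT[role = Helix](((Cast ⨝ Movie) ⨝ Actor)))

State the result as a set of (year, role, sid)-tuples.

{(1982, Helix, 19), (2009, Helix, 2), (2018, Helix, 19), (2024, Helix, 19)}

Natural join on aid, sid: {(Ada, 10, 11, Zephyr, 3), (Bo, 2, 19, Delta, 37), (Bo, 2, 19, Gamma, 25), (Bo, 2, 19, Gamma, 5), (Bo, 2, 19, Helix, 27), (Cal, 25, 2, Helix, 21), (Hal, 2, 19, Delta, 37), (Hal, 2, 19, Gamma, 25), (Hal, 2, 19, Gamma, 5), (Hal, 2, 19, Helix, 27), (Kim, 10, 11, Zephyr, 3), (Mo, 2, 19, Delta, 37), (Mo, 2, 19, Gamma, 25), (Mo, 2, 19, Gamma, 5), (Mo, 2, 19, Helix, 27), (Sam, 10, 11, Zephyr, 3), (Wes, 10, 11, Zephyr, 3), (Zed, 25, 2, Helix, 21)}
Natural join on sname: {(Bo, 2, 19, Delta, 37, 2018), (Bo, 2, 19, Delta, 37, 2024), (Bo, 2, 19, Gamma, 25, 2018), (Bo, 2, 19, Gamma, 25, 2024), (Bo, 2, 19, Gamma, 5, 2018), (Bo, 2, 19, Gamma, 5, 2024), (Bo, 2, 19, Helix, 27, 2018), (Bo, 2, 19, Helix, 27, 2024), (Cal, 25, 2, Helix, 21, 2009), (Mo, 2, 19, Delta, 37, 1982), (Mo, 2, 19, Gamma, 25, 1982), (Mo, 2, 19, Gamma, 5, 1982), (Mo, 2, 19, Helix, 27, 1982)}
σ[role = Helix]: keep tuples satisfying role = Helix → {(Bo, 2, 19, Helix, 27, 2018), (Bo, 2, 19, Helix, 27, 2024), (Cal, 25, 2, Helix, 21, 2009), (Mo, 2, 19, Helix, 27, 1982)}
Keep only column(s) year, role, sid: {(1982, Helix, 19), (2009, Helix, 2), (2018, Helix, 19), (2024, Helix, 19)}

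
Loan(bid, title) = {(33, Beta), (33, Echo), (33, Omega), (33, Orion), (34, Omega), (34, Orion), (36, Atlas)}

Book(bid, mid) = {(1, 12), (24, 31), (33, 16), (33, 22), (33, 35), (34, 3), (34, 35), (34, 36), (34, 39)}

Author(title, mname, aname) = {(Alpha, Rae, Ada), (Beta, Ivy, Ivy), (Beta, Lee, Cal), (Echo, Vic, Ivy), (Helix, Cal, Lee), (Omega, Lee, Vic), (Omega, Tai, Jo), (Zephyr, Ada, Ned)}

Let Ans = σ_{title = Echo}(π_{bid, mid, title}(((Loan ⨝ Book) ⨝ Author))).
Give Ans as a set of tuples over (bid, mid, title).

{(33, 16, Echo), (33, 22, Echo), (33, 35, Echo)}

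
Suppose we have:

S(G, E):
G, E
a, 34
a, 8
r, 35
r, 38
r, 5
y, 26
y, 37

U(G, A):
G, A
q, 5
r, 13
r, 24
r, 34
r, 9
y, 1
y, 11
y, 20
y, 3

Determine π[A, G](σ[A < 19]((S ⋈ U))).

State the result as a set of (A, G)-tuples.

Natural join on G: {(r, 35, 13), (r, 35, 24), (r, 35, 34), (r, 35, 9), (r, 38, 13), (r, 38, 24), (r, 38, 34), (r, 38, 9), (r, 5, 13), (r, 5, 24), (r, 5, 34), (r, 5, 9), (y, 26, 1), (y, 26, 11), (y, 26, 20), (y, 26, 3), (y, 37, 1), (y, 37, 11), (y, 37, 20), (y, 37, 3)}
Filtering on A < 19 leaves {(r, 35, 13), (r, 35, 9), (r, 38, 13), (r, 38, 9), (r, 5, 13), (r, 5, 9), (y, 26, 1), (y, 26, 11), (y, 26, 3), (y, 37, 1), (y, 37, 11), (y, 37, 3)}.
π_{A, G} gives {(1, y), (11, y), (13, r), (3, y), (9, r)} (7 duplicate(s) eliminated).

{(1, y), (11, y), (13, r), (3, y), (9, r)}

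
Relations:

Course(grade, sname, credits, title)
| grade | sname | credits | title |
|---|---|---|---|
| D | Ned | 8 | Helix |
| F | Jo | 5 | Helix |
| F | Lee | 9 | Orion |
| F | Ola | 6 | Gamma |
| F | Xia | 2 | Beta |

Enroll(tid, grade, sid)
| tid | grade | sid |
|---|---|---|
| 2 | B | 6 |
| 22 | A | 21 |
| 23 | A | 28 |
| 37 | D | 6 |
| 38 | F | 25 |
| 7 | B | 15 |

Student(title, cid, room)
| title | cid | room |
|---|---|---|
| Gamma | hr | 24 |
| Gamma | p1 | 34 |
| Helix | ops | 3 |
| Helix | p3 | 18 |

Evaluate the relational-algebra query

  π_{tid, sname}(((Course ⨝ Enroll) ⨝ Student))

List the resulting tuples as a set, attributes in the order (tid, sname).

{(37, Ned), (38, Jo), (38, Ola)}

Joining Course and Enroll on grade yields {(D, Ned, 8, Helix, 37, 6), (F, Jo, 5, Helix, 38, 25), (F, Lee, 9, Orion, 38, 25), (F, Ola, 6, Gamma, 38, 25), (F, Xia, 2, Beta, 38, 25)}.
Joining (Course ⨝ Enroll) and Student on title yields {(D, Ned, 8, Helix, 37, 6, ops, 3), (D, Ned, 8, Helix, 37, 6, p3, 18), (F, Jo, 5, Helix, 38, 25, ops, 3), (F, Jo, 5, Helix, 38, 25, p3, 18), (F, Ola, 6, Gamma, 38, 25, hr, 24), (F, Ola, 6, Gamma, 38, 25, p1, 34)}.
π_{tid, sname} gives {(37, Ned), (38, Jo), (38, Ola)} (3 duplicate(s) eliminated).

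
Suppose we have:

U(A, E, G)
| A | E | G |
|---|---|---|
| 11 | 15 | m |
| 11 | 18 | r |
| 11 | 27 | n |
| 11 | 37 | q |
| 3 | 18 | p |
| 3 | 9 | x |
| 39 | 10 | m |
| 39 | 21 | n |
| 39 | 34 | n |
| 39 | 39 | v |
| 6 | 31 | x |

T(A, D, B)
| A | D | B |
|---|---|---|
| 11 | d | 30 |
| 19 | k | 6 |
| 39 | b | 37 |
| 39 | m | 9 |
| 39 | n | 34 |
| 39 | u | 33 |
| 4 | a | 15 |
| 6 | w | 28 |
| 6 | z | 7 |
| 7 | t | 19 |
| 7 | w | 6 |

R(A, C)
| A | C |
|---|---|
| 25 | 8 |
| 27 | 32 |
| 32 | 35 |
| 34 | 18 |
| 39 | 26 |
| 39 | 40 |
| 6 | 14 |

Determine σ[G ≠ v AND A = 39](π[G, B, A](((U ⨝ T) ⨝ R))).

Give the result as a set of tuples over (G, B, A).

Joining U and T on A yields {(11, 15, m, d, 30), (11, 18, r, d, 30), (11, 27, n, d, 30), (11, 37, q, d, 30), (39, 10, m, b, 37), (39, 10, m, m, 9), (39, 10, m, n, 34), (39, 10, m, u, 33), (39, 21, n, b, 37), (39, 21, n, m, 9), (39, 21, n, n, 34), (39, 21, n, u, 33), (39, 34, n, b, 37), (39, 34, n, m, 9), (39, 34, n, n, 34), (39, 34, n, u, 33), (39, 39, v, b, 37), (39, 39, v, m, 9), (39, 39, v, n, 34), (39, 39, v, u, 33), (6, 31, x, w, 28), (6, 31, x, z, 7)}.
Joining (U ⨝ T) and R on A yields {(39, 10, m, b, 37, 26), (39, 10, m, b, 37, 40), (39, 10, m, m, 9, 26), (39, 10, m, m, 9, 40), (39, 10, m, n, 34, 26), (39, 10, m, n, 34, 40), (39, 10, m, u, 33, 26), (39, 10, m, u, 33, 40), (39, 21, n, b, 37, 26), (39, 21, n, b, 37, 40), (39, 21, n, m, 9, 26), (39, 21, n, m, 9, 40), (39, 21, n, n, 34, 26), (39, 21, n, n, 34, 40), (39, 21, n, u, 33, 26), (39, 21, n, u, 33, 40), (39, 34, n, b, 37, 26), (39, 34, n, b, 37, 40), (39, 34, n, m, 9, 26), (39, 34, n, m, 9, 40), (39, 34, n, n, 34, 26), (39, 34, n, n, 34, 40), (39, 34, n, u, 33, 26), (39, 34, n, u, 33, 40), (39, 39, v, b, 37, 26), (39, 39, v, b, 37, 40), (39, 39, v, m, 9, 26), (39, 39, v, m, 9, 40), (39, 39, v, n, 34, 26), (39, 39, v, n, 34, 40), (39, 39, v, u, 33, 26), (39, 39, v, u, 33, 40), (6, 31, x, w, 28, 14), (6, 31, x, z, 7, 14)}.
π[G, B, A]: project onto (G, B, A) (20 duplicate(s) eliminated) → {(m, 33, 39), (m, 34, 39), (m, 37, 39), (m, 9, 39), (n, 33, 39), (n, 34, 39), (n, 37, 39), (n, 9, 39), (v, 33, 39), (v, 34, 39), (v, 37, 39), (v, 9, 39), (x, 28, 6), (x, 7, 6)}
Filtering on G ≠ v AND A = 39 leaves {(m, 33, 39), (m, 34, 39), (m, 37, 39), (m, 9, 39), (n, 33, 39), (n, 34, 39), (n, 37, 39), (n, 9, 39)}.

{(m, 33, 39), (m, 34, 39), (m, 37, 39), (m, 9, 39), (n, 33, 39), (n, 34, 39), (n, 37, 39), (n, 9, 39)}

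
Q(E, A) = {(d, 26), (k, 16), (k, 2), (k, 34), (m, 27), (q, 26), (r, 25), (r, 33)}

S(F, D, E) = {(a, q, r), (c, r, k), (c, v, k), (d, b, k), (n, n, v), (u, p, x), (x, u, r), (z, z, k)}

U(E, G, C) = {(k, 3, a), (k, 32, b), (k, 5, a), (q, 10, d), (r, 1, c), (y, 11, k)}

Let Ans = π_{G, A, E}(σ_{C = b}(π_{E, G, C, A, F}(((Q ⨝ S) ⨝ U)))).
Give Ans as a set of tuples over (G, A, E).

Q ⋈ S (natural join on E): {(k, 16, c, r), (k, 16, c, v), (k, 16, d, b), (k, 16, z, z), (k, 2, c, r), (k, 2, c, v), (k, 2, d, b), (k, 2, z, z), (k, 34, c, r), (k, 34, c, v), (k, 34, d, b), (k, 34, z, z), (r, 25, a, q), (r, 25, x, u), (r, 33, a, q), (r, 33, x, u)}
(Q ⨝ S) ⋈ U (natural join on E): {(k, 16, c, r, 3, a), (k, 16, c, r, 32, b), (k, 16, c, r, 5, a), (k, 16, c, v, 3, a), (k, 16, c, v, 32, b), (k, 16, c, v, 5, a), (k, 16, d, b, 3, a), (k, 16, d, b, 32, b), (k, 16, d, b, 5, a), (k, 16, z, z, 3, a), (k, 16, z, z, 32, b), (k, 16, z, z, 5, a), (k, 2, c, r, 3, a), (k, 2, c, r, 32, b), (k, 2, c, r, 5, a), (k, 2, c, v, 3, a), (k, 2, c, v, 32, b), (k, 2, c, v, 5, a), (k, 2, d, b, 3, a), (k, 2, d, b, 32, b), (k, 2, d, b, 5, a), (k, 2, z, z, 3, a), (k, 2, z, z, 32, b), (k, 2, z, z, 5, a), (k, 34, c, r, 3, a), (k, 34, c, r, 32, b), (k, 34, c, r, 5, a), (k, 34, c, v, 3, a), (k, 34, c, v, 32, b), (k, 34, c, v, 5, a), (k, 34, d, b, 3, a), (k, 34, d, b, 32, b), (k, 34, d, b, 5, a), (k, 34, z, z, 3, a), (k, 34, z, z, 32, b), (k, 34, z, z, 5, a), (r, 25, a, q, 1, c), (r, 25, x, u, 1, c), (r, 33, a, q, 1, c), (r, 33, x, u, 1, c)}
Projecting to E, G, C, A, F (9 duplicate(s) eliminated): {(k, 3, a, 16, c), (k, 3, a, 16, d), (k, 3, a, 16, z), (k, 3, a, 2, c), (k, 3, a, 2, d), (k, 3, a, 2, z), (k, 3, a, 34, c), (k, 3, a, 34, d), (k, 3, a, 34, z), (k, 32, b, 16, c), (k, 32, b, 16, d), (k, 32, b, 16, z), (k, 32, b, 2, c), (k, 32, b, 2, d), (k, 32, b, 2, z), (k, 32, b, 34, c), (k, 32, b, 34, d), (k, 32, b, 34, z), (k, 5, a, 16, c), (k, 5, a, 16, d), (k, 5, a, 16, z), (k, 5, a, 2, c), (k, 5, a, 2, d), (k, 5, a, 2, z), (k, 5, a, 34, c), (k, 5, a, 34, d), (k, 5, a, 34, z), (r, 1, c, 25, a), (r, 1, c, 25, x), (r, 1, c, 33, a), (r, 1, c, 33, x)}
Filtering on C = b leaves {(k, 32, b, 16, c), (k, 32, b, 16, d), (k, 32, b, 16, z), (k, 32, b, 2, c), (k, 32, b, 2, d), (k, 32, b, 2, z), (k, 32, b, 34, c), (k, 32, b, 34, d), (k, 32, b, 34, z)}.
Projecting to G, A, E (6 duplicate(s) eliminated): {(32, 16, k), (32, 2, k), (32, 34, k)}

{(32, 16, k), (32, 2, k), (32, 34, k)}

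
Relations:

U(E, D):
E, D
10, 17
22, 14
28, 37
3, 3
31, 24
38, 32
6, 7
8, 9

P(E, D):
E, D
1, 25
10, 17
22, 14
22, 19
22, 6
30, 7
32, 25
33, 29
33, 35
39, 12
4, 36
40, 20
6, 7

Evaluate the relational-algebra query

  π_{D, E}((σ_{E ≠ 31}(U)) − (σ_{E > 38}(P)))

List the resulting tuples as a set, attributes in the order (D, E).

{(14, 22), (17, 10), (3, 3), (32, 38), (37, 28), (7, 6), (9, 8)}

Apply σ_{E ≠ 31}; surviving tuples: {(10, 17), (22, 14), (28, 37), (3, 3), (38, 32), (6, 7), (8, 9)}
Apply σ_{E > 38}; surviving tuples: {(39, 12), (40, 20)}
Difference: {(10, 17), (22, 14), (28, 37), (3, 3), (38, 32), (6, 7), (8, 9)} with {(39, 12), (40, 20)} → {(10, 17), (22, 14), (28, 37), (3, 3), (38, 32), (6, 7), (8, 9)}
Keep only column(s) D, E: {(14, 22), (17, 10), (3, 3), (32, 38), (37, 28), (7, 6), (9, 8)}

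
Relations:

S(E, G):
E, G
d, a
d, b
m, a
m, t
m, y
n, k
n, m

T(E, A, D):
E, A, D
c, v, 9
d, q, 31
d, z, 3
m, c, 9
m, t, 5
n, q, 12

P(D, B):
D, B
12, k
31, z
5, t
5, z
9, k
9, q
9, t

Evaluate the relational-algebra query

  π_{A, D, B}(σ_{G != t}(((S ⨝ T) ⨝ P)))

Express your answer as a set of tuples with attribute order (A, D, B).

{(c, 9, k), (c, 9, q), (c, 9, t), (q, 12, k), (q, 31, z), (t, 5, t), (t, 5, z)}

S ⋈ T (natural join on E): {(d, a, q, 31), (d, a, z, 3), (d, b, q, 31), (d, b, z, 3), (m, a, c, 9), (m, a, t, 5), (m, t, c, 9), (m, t, t, 5), (m, y, c, 9), (m, y, t, 5), (n, k, q, 12), (n, m, q, 12)}
(S ⨝ T) ⋈ P (natural join on D): {(d, a, q, 31, z), (d, b, q, 31, z), (m, a, c, 9, k), (m, a, c, 9, q), (m, a, c, 9, t), (m, a, t, 5, t), (m, a, t, 5, z), (m, t, c, 9, k), (m, t, c, 9, q), (m, t, c, 9, t), (m, t, t, 5, t), (m, t, t, 5, z), (m, y, c, 9, k), (m, y, c, 9, q), (m, y, c, 9, t), (m, y, t, 5, t), (m, y, t, 5, z), (n, k, q, 12, k), (n, m, q, 12, k)}
Selection G != t: {(d, a, q, 31, z), (d, b, q, 31, z), (m, a, c, 9, k), (m, a, c, 9, q), (m, a, c, 9, t), (m, a, t, 5, t), (m, a, t, 5, z), (m, y, c, 9, k), (m, y, c, 9, q), (m, y, c, 9, t), (m, y, t, 5, t), (m, y, t, 5, z), (n, k, q, 12, k), (n, m, q, 12, k)}
π_{A, D, B} gives {(c, 9, k), (c, 9, q), (c, 9, t), (q, 12, k), (q, 31, z), (t, 5, t), (t, 5, z)} (7 duplicate(s) eliminated).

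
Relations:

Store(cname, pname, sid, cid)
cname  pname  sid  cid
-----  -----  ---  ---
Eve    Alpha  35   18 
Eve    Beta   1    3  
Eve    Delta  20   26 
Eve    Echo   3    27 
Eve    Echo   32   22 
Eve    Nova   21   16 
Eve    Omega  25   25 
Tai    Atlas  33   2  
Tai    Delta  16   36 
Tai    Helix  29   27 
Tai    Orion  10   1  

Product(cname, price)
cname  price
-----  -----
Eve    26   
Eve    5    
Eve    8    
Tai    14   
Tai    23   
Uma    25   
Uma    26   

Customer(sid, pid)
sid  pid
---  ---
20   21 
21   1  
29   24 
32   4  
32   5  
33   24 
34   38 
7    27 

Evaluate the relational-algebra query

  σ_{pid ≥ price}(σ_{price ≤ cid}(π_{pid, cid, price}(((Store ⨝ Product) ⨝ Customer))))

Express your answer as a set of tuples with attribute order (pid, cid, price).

{(21, 26, 5), (21, 26, 8), (24, 27, 14), (24, 27, 23), (5, 22, 5)}

Store ⋈ Product (natural join on cname): {(Eve, Alpha, 35, 18, 26), (Eve, Alpha, 35, 18, 5), (Eve, Alpha, 35, 18, 8), (Eve, Beta, 1, 3, 26), (Eve, Beta, 1, 3, 5), (Eve, Beta, 1, 3, 8), (Eve, Delta, 20, 26, 26), (Eve, Delta, 20, 26, 5), (Eve, Delta, 20, 26, 8), (Eve, Echo, 3, 27, 26), (Eve, Echo, 3, 27, 5), (Eve, Echo, 3, 27, 8), (Eve, Echo, 32, 22, 26), (Eve, Echo, 32, 22, 5), (Eve, Echo, 32, 22, 8), (Eve, Nova, 21, 16, 26), (Eve, Nova, 21, 16, 5), (Eve, Nova, 21, 16, 8), (Eve, Omega, 25, 25, 26), (Eve, Omega, 25, 25, 5), (Eve, Omega, 25, 25, 8), (Tai, Atlas, 33, 2, 14), (Tai, Atlas, 33, 2, 23), (Tai, Delta, 16, 36, 14), (Tai, Delta, 16, 36, 23), (Tai, Helix, 29, 27, 14), (Tai, Helix, 29, 27, 23), (Tai, Orion, 10, 1, 14), (Tai, Orion, 10, 1, 23)}
(Store ⨝ Product) ⋈ Customer (natural join on sid): {(Eve, Delta, 20, 26, 26, 21), (Eve, Delta, 20, 26, 5, 21), (Eve, Delta, 20, 26, 8, 21), (Eve, Echo, 32, 22, 26, 4), (Eve, Echo, 32, 22, 26, 5), (Eve, Echo, 32, 22, 5, 4), (Eve, Echo, 32, 22, 5, 5), (Eve, Echo, 32, 22, 8, 4), (Eve, Echo, 32, 22, 8, 5), (Eve, Nova, 21, 16, 26, 1), (Eve, Nova, 21, 16, 5, 1), (Eve, Nova, 21, 16, 8, 1), (Tai, Atlas, 33, 2, 14, 24), (Tai, Atlas, 33, 2, 23, 24), (Tai, Helix, 29, 27, 14, 24), (Tai, Helix, 29, 27, 23, 24)}
Projecting to pid, cid, price: {(1, 16, 26), (1, 16, 5), (1, 16, 8), (21, 26, 26), (21, 26, 5), (21, 26, 8), (24, 2, 14), (24, 2, 23), (24, 27, 14), (24, 27, 23), (4, 22, 26), (4, 22, 5), (4, 22, 8), (5, 22, 26), (5, 22, 5), (5, 22, 8)}
Filtering on price ≤ cid leaves {(1, 16, 5), (1, 16, 8), (21, 26, 26), (21, 26, 5), (21, 26, 8), (24, 27, 14), (24, 27, 23), (4, 22, 5), (4, 22, 8), (5, 22, 5), (5, 22, 8)}.
Filtering on pid ≥ price leaves {(21, 26, 5), (21, 26, 8), (24, 27, 14), (24, 27, 23), (5, 22, 5)}.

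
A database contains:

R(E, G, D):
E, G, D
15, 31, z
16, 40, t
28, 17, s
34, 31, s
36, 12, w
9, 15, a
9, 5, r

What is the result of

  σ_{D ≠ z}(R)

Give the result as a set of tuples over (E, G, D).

{(16, 40, t), (28, 17, s), (34, 31, s), (36, 12, w), (9, 15, a), (9, 5, r)}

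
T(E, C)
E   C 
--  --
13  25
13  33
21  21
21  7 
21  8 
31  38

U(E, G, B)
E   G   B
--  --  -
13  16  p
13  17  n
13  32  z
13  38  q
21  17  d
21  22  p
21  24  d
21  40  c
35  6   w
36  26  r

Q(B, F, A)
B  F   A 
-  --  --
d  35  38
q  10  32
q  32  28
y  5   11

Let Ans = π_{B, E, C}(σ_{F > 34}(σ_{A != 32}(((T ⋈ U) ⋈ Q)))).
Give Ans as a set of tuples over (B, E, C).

{(d, 21, 21), (d, 21, 7), (d, 21, 8)}

Natural join on E: {(13, 25, 16, p), (13, 25, 17, n), (13, 25, 32, z), (13, 25, 38, q), (13, 33, 16, p), (13, 33, 17, n), (13, 33, 32, z), (13, 33, 38, q), (21, 21, 17, d), (21, 21, 22, p), (21, 21, 24, d), (21, 21, 40, c), (21, 7, 17, d), (21, 7, 22, p), (21, 7, 24, d), (21, 7, 40, c), (21, 8, 17, d), (21, 8, 22, p), (21, 8, 24, d), (21, 8, 40, c)}
Natural join on B: {(13, 25, 38, q, 10, 32), (13, 25, 38, q, 32, 28), (13, 33, 38, q, 10, 32), (13, 33, 38, q, 32, 28), (21, 21, 17, d, 35, 38), (21, 21, 24, d, 35, 38), (21, 7, 17, d, 35, 38), (21, 7, 24, d, 35, 38), (21, 8, 17, d, 35, 38), (21, 8, 24, d, 35, 38)}
σ[A != 32]: keep tuples satisfying A != 32 → {(13, 25, 38, q, 32, 28), (13, 33, 38, q, 32, 28), (21, 21, 17, d, 35, 38), (21, 21, 24, d, 35, 38), (21, 7, 17, d, 35, 38), (21, 7, 24, d, 35, 38), (21, 8, 17, d, 35, 38), (21, 8, 24, d, 35, 38)}
σ[F > 34]: keep tuples satisfying F > 34 → {(21, 21, 17, d, 35, 38), (21, 21, 24, d, 35, 38), (21, 7, 17, d, 35, 38), (21, 7, 24, d, 35, 38), (21, 8, 17, d, 35, 38), (21, 8, 24, d, 35, 38)}
π_{B, E, C} gives {(d, 21, 21), (d, 21, 7), (d, 21, 8)} (3 duplicate(s) eliminated).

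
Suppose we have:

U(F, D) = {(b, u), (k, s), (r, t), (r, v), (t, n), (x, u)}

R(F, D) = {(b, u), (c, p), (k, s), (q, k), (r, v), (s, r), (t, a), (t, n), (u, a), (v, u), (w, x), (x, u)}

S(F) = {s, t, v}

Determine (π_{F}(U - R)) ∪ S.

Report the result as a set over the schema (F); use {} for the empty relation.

Set difference of the two operands is {(r, t)}.
π[F]: project onto (F) → {r}
Set union of the two operands is {r, s, t, v}.

{r, s, t, v}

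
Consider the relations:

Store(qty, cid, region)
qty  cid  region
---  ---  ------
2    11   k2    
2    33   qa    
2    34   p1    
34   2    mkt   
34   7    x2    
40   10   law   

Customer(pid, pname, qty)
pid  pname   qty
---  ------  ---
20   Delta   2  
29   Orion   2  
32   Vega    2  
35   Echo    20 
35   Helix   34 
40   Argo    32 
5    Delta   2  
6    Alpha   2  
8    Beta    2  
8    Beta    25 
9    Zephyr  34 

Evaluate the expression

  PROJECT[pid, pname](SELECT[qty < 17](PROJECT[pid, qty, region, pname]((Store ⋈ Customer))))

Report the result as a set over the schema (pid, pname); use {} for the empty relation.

Joining Store and Customer on qty yields {(2, 11, k2, 20, Delta), (2, 11, k2, 29, Orion), (2, 11, k2, 32, Vega), (2, 11, k2, 5, Delta), (2, 11, k2, 6, Alpha), (2, 11, k2, 8, Beta), (2, 33, qa, 20, Delta), (2, 33, qa, 29, Orion), (2, 33, qa, 32, Vega), (2, 33, qa, 5, Delta), (2, 33, qa, 6, Alpha), (2, 33, qa, 8, Beta), (2, 34, p1, 20, Delta), (2, 34, p1, 29, Orion), (2, 34, p1, 32, Vega), (2, 34, p1, 5, Delta), (2, 34, p1, 6, Alpha), (2, 34, p1, 8, Beta), (34, 2, mkt, 35, Helix), (34, 2, mkt, 9, Zephyr), (34, 7, x2, 35, Helix), (34, 7, x2, 9, Zephyr)}.
π_{pid, qty, region, pname} gives {(20, 2, k2, Delta), (20, 2, p1, Delta), (20, 2, qa, Delta), (29, 2, k2, Orion), (29, 2, p1, Orion), (29, 2, qa, Orion), (32, 2, k2, Vega), (32, 2, p1, Vega), (32, 2, qa, Vega), (35, 34, mkt, Helix), (35, 34, x2, Helix), (5, 2, k2, Delta), (5, 2, p1, Delta), (5, 2, qa, Delta), (6, 2, k2, Alpha), (6, 2, p1, Alpha), (6, 2, qa, Alpha), (8, 2, k2, Beta), (8, 2, p1, Beta), (8, 2, qa, Beta), (9, 34, mkt, Zephyr), (9, 34, x2, Zephyr)}.
Filtering on qty < 17 leaves {(20, 2, k2, Delta), (20, 2, p1, Delta), (20, 2, qa, Delta), (29, 2, k2, Orion), (29, 2, p1, Orion), (29, 2, qa, Orion), (32, 2, k2, Vega), (32, 2, p1, Vega), (32, 2, qa, Vega), (5, 2, k2, Delta), (5, 2, p1, Delta), (5, 2, qa, Delta), (6, 2, k2, Alpha), (6, 2, p1, Alpha), (6, 2, qa, Alpha), (8, 2, k2, Beta), (8, 2, p1, Beta), (8, 2, qa, Beta)}.
π_{pid, pname} gives {(20, Delta), (29, Orion), (32, Vega), (5, Delta), (6, Alpha), (8, Beta)} (12 duplicate(s) eliminated).

{(20, Delta), (29, Orion), (32, Vega), (5, Delta), (6, Alpha), (8, Beta)}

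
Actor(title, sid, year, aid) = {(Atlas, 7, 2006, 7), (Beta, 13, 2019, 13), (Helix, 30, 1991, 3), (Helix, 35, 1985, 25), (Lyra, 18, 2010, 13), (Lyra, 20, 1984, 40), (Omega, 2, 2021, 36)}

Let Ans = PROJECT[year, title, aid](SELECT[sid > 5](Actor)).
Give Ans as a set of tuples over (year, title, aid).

{(1984, Lyra, 40), (1985, Helix, 25), (1991, Helix, 3), (2006, Atlas, 7), (2010, Lyra, 13), (2019, Beta, 13)}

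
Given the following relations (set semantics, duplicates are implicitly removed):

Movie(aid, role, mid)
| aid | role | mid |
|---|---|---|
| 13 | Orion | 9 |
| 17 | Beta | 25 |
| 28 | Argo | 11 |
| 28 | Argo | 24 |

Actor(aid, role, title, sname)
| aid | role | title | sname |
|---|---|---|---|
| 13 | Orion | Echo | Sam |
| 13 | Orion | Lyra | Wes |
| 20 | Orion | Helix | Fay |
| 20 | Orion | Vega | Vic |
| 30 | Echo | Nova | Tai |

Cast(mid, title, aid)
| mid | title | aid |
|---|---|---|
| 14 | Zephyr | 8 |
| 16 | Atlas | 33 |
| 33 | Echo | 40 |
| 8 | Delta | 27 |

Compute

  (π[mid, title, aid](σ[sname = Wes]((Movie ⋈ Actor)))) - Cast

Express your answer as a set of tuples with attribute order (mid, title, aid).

{(9, Lyra, 13)}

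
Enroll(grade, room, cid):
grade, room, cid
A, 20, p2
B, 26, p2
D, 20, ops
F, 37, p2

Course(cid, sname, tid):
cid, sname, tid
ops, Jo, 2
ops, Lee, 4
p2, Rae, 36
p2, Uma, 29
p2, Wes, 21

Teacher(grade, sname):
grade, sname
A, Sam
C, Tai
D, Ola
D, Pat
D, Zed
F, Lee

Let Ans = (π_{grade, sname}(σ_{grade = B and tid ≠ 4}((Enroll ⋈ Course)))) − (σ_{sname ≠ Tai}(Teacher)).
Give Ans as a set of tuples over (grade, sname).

{(B, Rae), (B, Uma), (B, Wes)}

Joining Enroll and Course on cid yields {(A, 20, p2, Rae, 36), (A, 20, p2, Uma, 29), (A, 20, p2, Wes, 21), (B, 26, p2, Rae, 36), (B, 26, p2, Uma, 29), (B, 26, p2, Wes, 21), (D, 20, ops, Jo, 2), (D, 20, ops, Lee, 4), (F, 37, p2, Rae, 36), (F, 37, p2, Uma, 29), (F, 37, p2, Wes, 21)}.
Apply σ_{grade = B and tid ≠ 4}; surviving tuples: {(B, 26, p2, Rae, 36), (B, 26, p2, Uma, 29), (B, 26, p2, Wes, 21)}
Projecting to grade, sname: {(B, Rae), (B, Uma), (B, Wes)}
Apply σ_{sname ≠ Tai}; surviving tuples: {(A, Sam), (D, Ola), (D, Pat), (D, Zed), (F, Lee)}
Taking the difference: {(B, Rae), (B, Uma), (B, Wes)}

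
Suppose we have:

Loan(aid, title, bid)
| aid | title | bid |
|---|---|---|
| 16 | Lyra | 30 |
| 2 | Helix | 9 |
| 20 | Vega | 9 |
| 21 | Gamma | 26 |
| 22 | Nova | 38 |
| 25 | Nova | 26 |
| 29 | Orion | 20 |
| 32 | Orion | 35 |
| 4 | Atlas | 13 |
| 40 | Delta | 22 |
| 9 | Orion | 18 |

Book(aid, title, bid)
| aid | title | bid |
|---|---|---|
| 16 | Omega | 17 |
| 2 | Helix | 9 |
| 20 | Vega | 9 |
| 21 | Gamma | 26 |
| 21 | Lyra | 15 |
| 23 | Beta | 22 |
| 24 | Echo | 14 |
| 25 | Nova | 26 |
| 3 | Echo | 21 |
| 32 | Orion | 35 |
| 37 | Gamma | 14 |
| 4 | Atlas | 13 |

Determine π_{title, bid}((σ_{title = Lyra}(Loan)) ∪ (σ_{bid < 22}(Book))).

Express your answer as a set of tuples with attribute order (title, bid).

{(Atlas, 13), (Echo, 14), (Echo, 21), (Gamma, 14), (Helix, 9), (Lyra, 15), (Lyra, 30), (Omega, 17), (Vega, 9)}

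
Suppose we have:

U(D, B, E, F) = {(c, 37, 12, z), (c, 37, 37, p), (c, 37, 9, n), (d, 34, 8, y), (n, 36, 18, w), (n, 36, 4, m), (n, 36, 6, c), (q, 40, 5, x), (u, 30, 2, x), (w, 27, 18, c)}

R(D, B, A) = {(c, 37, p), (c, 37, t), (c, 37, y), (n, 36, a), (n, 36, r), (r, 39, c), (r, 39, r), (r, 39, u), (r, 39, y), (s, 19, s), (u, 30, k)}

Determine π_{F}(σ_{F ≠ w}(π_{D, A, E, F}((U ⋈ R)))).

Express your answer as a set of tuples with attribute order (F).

Natural join on D, B: {(c, 37, 12, z, p), (c, 37, 12, z, t), (c, 37, 12, z, y), (c, 37, 37, p, p), (c, 37, 37, p, t), (c, 37, 37, p, y), (c, 37, 9, n, p), (c, 37, 9, n, t), (c, 37, 9, n, y), (n, 36, 18, w, a), (n, 36, 18, w, r), (n, 36, 4, m, a), (n, 36, 4, m, r), (n, 36, 6, c, a), (n, 36, 6, c, r), (u, 30, 2, x, k)}
π_{D, A, E, F} gives {(c, p, 12, z), (c, p, 37, p), (c, p, 9, n), (c, t, 12, z), (c, t, 37, p), (c, t, 9, n), (c, y, 12, z), (c, y, 37, p), (c, y, 9, n), (n, a, 18, w), (n, a, 4, m), (n, a, 6, c), (n, r, 18, w), (n, r, 4, m), (n, r, 6, c), (u, k, 2, x)}.
Filtering on F ≠ w leaves {(c, p, 12, z), (c, p, 37, p), (c, p, 9, n), (c, t, 12, z), (c, t, 37, p), (c, t, 9, n), (c, y, 12, z), (c, y, 37, p), (c, y, 9, n), (n, a, 4, m), (n, a, 6, c), (n, r, 4, m), (n, r, 6, c), (u, k, 2, x)}.
π_{F} gives {c, m, n, p, x, z} (8 duplicate(s) eliminated).

{c, m, n, p, x, z}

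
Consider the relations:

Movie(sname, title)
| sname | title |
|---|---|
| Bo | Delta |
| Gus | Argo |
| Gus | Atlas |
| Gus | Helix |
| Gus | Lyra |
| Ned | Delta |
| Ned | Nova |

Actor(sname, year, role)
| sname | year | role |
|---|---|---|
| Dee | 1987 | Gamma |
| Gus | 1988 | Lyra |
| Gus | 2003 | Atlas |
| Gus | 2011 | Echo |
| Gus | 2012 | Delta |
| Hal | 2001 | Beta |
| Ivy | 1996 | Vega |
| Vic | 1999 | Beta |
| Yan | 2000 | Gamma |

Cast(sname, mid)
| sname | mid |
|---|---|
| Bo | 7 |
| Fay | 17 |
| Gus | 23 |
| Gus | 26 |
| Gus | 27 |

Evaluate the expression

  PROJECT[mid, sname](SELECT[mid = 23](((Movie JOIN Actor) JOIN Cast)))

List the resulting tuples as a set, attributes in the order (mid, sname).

Movie ⋈ Actor (natural join on sname): {(Gus, Argo, 1988, Lyra), (Gus, Argo, 2003, Atlas), (Gus, Argo, 2011, Echo), (Gus, Argo, 2012, Delta), (Gus, Atlas, 1988, Lyra), (Gus, Atlas, 2003, Atlas), (Gus, Atlas, 2011, Echo), (Gus, Atlas, 2012, Delta), (Gus, Helix, 1988, Lyra), (Gus, Helix, 2003, Atlas), (Gus, Helix, 2011, Echo), (Gus, Helix, 2012, Delta), (Gus, Lyra, 1988, Lyra), (Gus, Lyra, 2003, Atlas), (Gus, Lyra, 2011, Echo), (Gus, Lyra, 2012, Delta)}
(Movie JOIN Actor) ⋈ Cast (natural join on sname): {(Gus, Argo, 1988, Lyra, 23), (Gus, Argo, 1988, Lyra, 26), (Gus, Argo, 1988, Lyra, 27), (Gus, Argo, 2003, Atlas, 23), (Gus, Argo, 2003, Atlas, 26), (Gus, Argo, 2003, Atlas, 27), (Gus, Argo, 2011, Echo, 23), (Gus, Argo, 2011, Echo, 26), (Gus, Argo, 2011, Echo, 27), (Gus, Argo, 2012, Delta, 23), (Gus, Argo, 2012, Delta, 26), (Gus, Argo, 2012, Delta, 27), (Gus, Atlas, 1988, Lyra, 23), (Gus, Atlas, 1988, Lyra, 26), (Gus, Atlas, 1988, Lyra, 27), (Gus, Atlas, 2003, Atlas, 23), (Gus, Atlas, 2003, Atlas, 26), (Gus, Atlas, 2003, Atlas, 27), (Gus, Atlas, 2011, Echo, 23), (Gus, Atlas, 2011, Echo, 26), (Gus, Atlas, 2011, Echo, 27), (Gus, Atlas, 2012, Delta, 23), (Gus, Atlas, 2012, Delta, 26), (Gus, Atlas, 2012, Delta, 27), (Gus, Helix, 1988, Lyra, 23), (Gus, Helix, 1988, Lyra, 26), (Gus, Helix, 1988, Lyra, 27), (Gus, Helix, 2003, Atlas, 23), (Gus, Helix, 2003, Atlas, 26), (Gus, Helix, 2003, Atlas, 27), (Gus, Helix, 2011, Echo, 23), (Gus, Helix, 2011, Echo, 26), (Gus, Helix, 2011, Echo, 27), (Gus, Helix, 2012, Delta, 23), (Gus, Helix, 2012, Delta, 26), (Gus, Helix, 2012, Delta, 27), (Gus, Lyra, 1988, Lyra, 23), (Gus, Lyra, 1988, Lyra, 26), (Gus, Lyra, 1988, Lyra, 27), (Gus, Lyra, 2003, Atlas, 23), (Gus, Lyra, 2003, Atlas, 26), (Gus, Lyra, 2003, Atlas, 27), (Gus, Lyra, 2011, Echo, 23), (Gus, Lyra, 2011, Echo, 26), (Gus, Lyra, 2011, Echo, 27), (Gus, Lyra, 2012, Delta, 23), (Gus, Lyra, 2012, Delta, 26), (Gus, Lyra, 2012, Delta, 27)}
Selection mid = 23: {(Gus, Argo, 1988, Lyra, 23), (Gus, Argo, 2003, Atlas, 23), (Gus, Argo, 2011, Echo, 23), (Gus, Argo, 2012, Delta, 23), (Gus, Atlas, 1988, Lyra, 23), (Gus, Atlas, 2003, Atlas, 23), (Gus, Atlas, 2011, Echo, 23), (Gus, Atlas, 2012, Delta, 23), (Gus, Helix, 1988, Lyra, 23), (Gus, Helix, 2003, Atlas, 23), (Gus, Helix, 2011, Echo, 23), (Gus, Helix, 2012, Delta, 23), (Gus, Lyra, 1988, Lyra, 23), (Gus, Lyra, 2003, Atlas, 23), (Gus, Lyra, 2011, Echo, 23), (Gus, Lyra, 2012, Delta, 23)}
Keep only column(s) mid, sname (15 duplicate(s) eliminated): {(23, Gus)}

{(23, Gus)}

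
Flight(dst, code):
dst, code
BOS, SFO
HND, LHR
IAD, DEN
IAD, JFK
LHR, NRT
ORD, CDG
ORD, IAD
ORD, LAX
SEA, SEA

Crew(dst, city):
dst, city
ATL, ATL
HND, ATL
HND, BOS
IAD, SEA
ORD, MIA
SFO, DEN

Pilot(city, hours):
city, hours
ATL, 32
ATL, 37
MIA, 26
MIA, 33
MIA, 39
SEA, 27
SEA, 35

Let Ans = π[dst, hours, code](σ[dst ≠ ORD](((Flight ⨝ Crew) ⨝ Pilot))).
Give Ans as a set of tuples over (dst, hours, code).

{(HND, 32, LHR), (HND, 37, LHR), (IAD, 27, DEN), (IAD, 27, JFK), (IAD, 35, DEN), (IAD, 35, JFK)}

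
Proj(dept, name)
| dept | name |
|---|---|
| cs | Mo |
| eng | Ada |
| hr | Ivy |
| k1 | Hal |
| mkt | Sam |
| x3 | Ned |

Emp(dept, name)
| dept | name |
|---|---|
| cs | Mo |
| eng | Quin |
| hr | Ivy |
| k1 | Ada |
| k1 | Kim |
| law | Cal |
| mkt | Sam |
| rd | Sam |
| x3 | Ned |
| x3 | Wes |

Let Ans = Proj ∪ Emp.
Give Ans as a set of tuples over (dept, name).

{(cs, Mo), (eng, Ada), (eng, Quin), (hr, Ivy), (k1, Ada), (k1, Hal), (k1, Kim), (law, Cal), (mkt, Sam), (rd, Sam), (x3, Ned), (x3, Wes)}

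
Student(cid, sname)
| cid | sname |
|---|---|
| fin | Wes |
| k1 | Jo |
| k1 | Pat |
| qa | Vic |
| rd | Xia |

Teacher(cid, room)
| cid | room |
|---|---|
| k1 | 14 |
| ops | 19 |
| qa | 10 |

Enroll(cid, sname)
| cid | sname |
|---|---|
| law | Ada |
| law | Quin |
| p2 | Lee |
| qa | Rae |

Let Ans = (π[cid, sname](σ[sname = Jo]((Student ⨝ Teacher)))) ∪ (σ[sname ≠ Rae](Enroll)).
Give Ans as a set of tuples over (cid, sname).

{(k1, Jo), (law, Ada), (law, Quin), (p2, Lee)}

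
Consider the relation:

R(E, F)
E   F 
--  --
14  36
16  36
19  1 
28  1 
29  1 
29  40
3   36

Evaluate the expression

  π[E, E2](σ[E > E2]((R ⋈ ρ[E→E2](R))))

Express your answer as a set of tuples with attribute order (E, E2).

ρ[E→E2]: schema becomes (E2, F); tuples unchanged.
R ⋈ ρ[E→E2](R) (natural join on F): {(14, 36, 14), (14, 36, 16), (14, 36, 3), (16, 36, 14), (16, 36, 16), (16, 36, 3), (19, 1, 19), (19, 1, 28), (19, 1, 29), (28, 1, 19), (28, 1, 28), (28, 1, 29), (29, 1, 19), (29, 1, 28), (29, 1, 29), (29, 40, 29), (3, 36, 14), (3, 36, 16), (3, 36, 3)}
Filtering on E > E2 leaves {(14, 36, 3), (16, 36, 14), (16, 36, 3), (28, 1, 19), (29, 1, 19), (29, 1, 28)}.
π_{E, E2} gives {(14, 3), (16, 14), (16, 3), (28, 19), (29, 19), (29, 28)}.

{(14, 3), (16, 14), (16, 3), (28, 19), (29, 19), (29, 28)}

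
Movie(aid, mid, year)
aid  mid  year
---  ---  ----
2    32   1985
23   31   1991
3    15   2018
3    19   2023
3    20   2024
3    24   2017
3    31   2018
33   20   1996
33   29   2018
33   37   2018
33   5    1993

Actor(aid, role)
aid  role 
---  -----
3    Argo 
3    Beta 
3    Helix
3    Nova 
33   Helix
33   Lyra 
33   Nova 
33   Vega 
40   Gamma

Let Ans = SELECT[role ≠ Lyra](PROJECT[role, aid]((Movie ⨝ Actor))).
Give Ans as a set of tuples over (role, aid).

{(Argo, 3), (Beta, 3), (Helix, 3), (Helix, 33), (Nova, 3), (Nova, 33), (Vega, 33)}

Natural join on aid: {(3, 15, 2018, Argo), (3, 15, 2018, Beta), (3, 15, 2018, Helix), (3, 15, 2018, Nova), (3, 19, 2023, Argo), (3, 19, 2023, Beta), (3, 19, 2023, Helix), (3, 19, 2023, Nova), (3, 20, 2024, Argo), (3, 20, 2024, Beta), (3, 20, 2024, Helix), (3, 20, 2024, Nova), (3, 24, 2017, Argo), (3, 24, 2017, Beta), (3, 24, 2017, Helix), (3, 24, 2017, Nova), (3, 31, 2018, Argo), (3, 31, 2018, Beta), (3, 31, 2018, Helix), (3, 31, 2018, Nova), (33, 20, 1996, Helix), (33, 20, 1996, Lyra), (33, 20, 1996, Nova), (33, 20, 1996, Vega), (33, 29, 2018, Helix), (33, 29, 2018, Lyra), (33, 29, 2018, Nova), (33, 29, 2018, Vega), (33, 37, 2018, Helix), (33, 37, 2018, Lyra), (33, 37, 2018, Nova), (33, 37, 2018, Vega), (33, 5, 1993, Helix), (33, 5, 1993, Lyra), (33, 5, 1993, Nova), (33, 5, 1993, Vega)}
π_{role, aid} gives {(Argo, 3), (Beta, 3), (Helix, 3), (Helix, 33), (Lyra, 33), (Nova, 3), (Nova, 33), (Vega, 33)} (28 duplicate(s) eliminated).
Selection role ≠ Lyra: {(Argo, 3), (Beta, 3), (Helix, 3), (Helix, 33), (Nova, 3), (Nova, 33), (Vega, 33)}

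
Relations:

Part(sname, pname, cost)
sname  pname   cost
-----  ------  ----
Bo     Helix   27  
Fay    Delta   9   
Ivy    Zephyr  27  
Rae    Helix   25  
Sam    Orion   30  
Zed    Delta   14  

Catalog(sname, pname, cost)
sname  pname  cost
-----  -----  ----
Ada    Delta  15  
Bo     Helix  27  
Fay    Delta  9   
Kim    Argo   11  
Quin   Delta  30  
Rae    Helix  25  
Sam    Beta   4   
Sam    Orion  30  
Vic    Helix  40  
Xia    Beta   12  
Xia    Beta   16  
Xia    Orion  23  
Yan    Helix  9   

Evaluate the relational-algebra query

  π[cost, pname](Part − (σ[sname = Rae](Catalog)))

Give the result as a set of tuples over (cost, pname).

{(14, Delta), (27, Helix), (27, Zephyr), (30, Orion), (9, Delta)}

Apply σ_{sname = Rae}; surviving tuples: {(Rae, Helix, 25)}
Difference: {(Bo, Helix, 27), (Fay, Delta, 9), (Ivy, Zephyr, 27), (Rae, Helix, 25), (Sam, Orion, 30), (Zed, Delta, 14)} with {(Rae, Helix, 25)} → {(Bo, Helix, 27), (Fay, Delta, 9), (Ivy, Zephyr, 27), (Sam, Orion, 30), (Zed, Delta, 14)}
Keep only column(s) cost, pname: {(14, Delta), (27, Helix), (27, Zephyr), (30, Orion), (9, Delta)}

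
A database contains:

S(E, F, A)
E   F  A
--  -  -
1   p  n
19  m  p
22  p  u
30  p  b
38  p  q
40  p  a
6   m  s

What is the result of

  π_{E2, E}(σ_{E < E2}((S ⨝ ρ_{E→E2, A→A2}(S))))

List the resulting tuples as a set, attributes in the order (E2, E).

ρ[E→E2, A→A2]: schema becomes (E2, F, A2); tuples unchanged.
Natural join on F: {(1, p, n, 1, n), (1, p, n, 22, u), (1, p, n, 30, b), (1, p, n, 38, q), (1, p, n, 40, a), (19, m, p, 19, p), (19, m, p, 6, s), (22, p, u, 1, n), (22, p, u, 22, u), (22, p, u, 30, b), (22, p, u, 38, q), (22, p, u, 40, a), (30, p, b, 1, n), (30, p, b, 22, u), (30, p, b, 30, b), (30, p, b, 38, q), (30, p, b, 40, a), (38, p, q, 1, n), (38, p, q, 22, u), (38, p, q, 30, b), (38, p, q, 38, q), (38, p, q, 40, a), (40, p, a, 1, n), (40, p, a, 22, u), (40, p, a, 30, b), (40, p, a, 38, q), (40, p, a, 40, a), (6, m, s, 19, p), (6, m, s, 6, s)}
Selection E < E2: {(1, p, n, 22, u), (1, p, n, 30, b), (1, p, n, 38, q), (1, p, n, 40, a), (22, p, u, 30, b), (22, p, u, 38, q), (22, p, u, 40, a), (30, p, b, 38, q), (30, p, b, 40, a), (38, p, q, 40, a), (6, m, s, 19, p)}
Keep only column(s) E2, E: {(19, 6), (22, 1), (30, 1), (30, 22), (38, 1), (38, 22), (38, 30), (40, 1), (40, 22), (40, 30), (40, 38)}

{(19, 6), (22, 1), (30, 1), (30, 22), (38, 1), (38, 22), (38, 30), (40, 1), (40, 22), (40, 30), (40, 38)}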